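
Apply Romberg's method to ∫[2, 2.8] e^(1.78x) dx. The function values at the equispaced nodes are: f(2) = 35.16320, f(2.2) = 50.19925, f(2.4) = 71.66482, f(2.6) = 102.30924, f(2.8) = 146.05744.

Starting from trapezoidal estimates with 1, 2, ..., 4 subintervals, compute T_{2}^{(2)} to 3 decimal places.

62.300

T_{0}^{(0)} (trapezoid, 1 panel, h=0.8000): 72.48826
T_{1}^{(0)} (trapezoid, 2 panels, h=0.4000): 64.91006
T_{2}^{(0)} (trapezoid, 4 panels, h=0.2000): 62.95673
T_{1}^{(1)} = 64.91006 + (64.91006 − 72.48826)/3 = 62.38399
T_{2}^{(1)} = 62.95673 + (62.95673 − 64.91006)/3 = 62.30562
T_{2}^{(2)} = 62.30562 + (62.30562 − 62.38399)/15 = 62.30040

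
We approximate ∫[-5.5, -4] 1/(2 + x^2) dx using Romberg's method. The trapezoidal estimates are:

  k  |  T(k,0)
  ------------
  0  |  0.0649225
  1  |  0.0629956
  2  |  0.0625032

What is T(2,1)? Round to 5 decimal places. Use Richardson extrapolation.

Richardson extrapolation on the trapezoidal column (denominator 4−1=3):
T(2,1) = 0.0625032 + (0.0625032 − 0.0629956)/3 = 0.0623391
(Column j=1 coincides with Simpson's rule on the same nodes.)

0.06234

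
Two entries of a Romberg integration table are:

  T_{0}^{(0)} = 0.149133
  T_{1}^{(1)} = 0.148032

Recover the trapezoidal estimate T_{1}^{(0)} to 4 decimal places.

0.1483

From T_{1}^{(1)} = (4·T_{1}^{(0)} − T_{0}^{(0)})/3, solve for T_{1}^{(0)}:
4·T_{1}^{(0)} = 3·0.148032 + 0.149133 = 0.593229
T_{1}^{(0)} = 0.148307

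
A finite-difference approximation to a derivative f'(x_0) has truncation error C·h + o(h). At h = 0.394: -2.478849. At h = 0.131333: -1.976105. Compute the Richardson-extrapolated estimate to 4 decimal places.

Extrapolated value = (3·A(h/3) − A(h)) / (3 − 1)
= (3·(-1.976105) − (-2.478849)) / 2
= -3.449466 / 2 = -1.724733

-1.7247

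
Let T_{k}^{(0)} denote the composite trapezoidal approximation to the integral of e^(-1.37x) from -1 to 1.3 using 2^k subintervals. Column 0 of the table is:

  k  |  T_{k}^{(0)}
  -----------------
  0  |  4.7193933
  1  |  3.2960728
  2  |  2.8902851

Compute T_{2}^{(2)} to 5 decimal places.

2.75058

Richardson extrapolation on the trapezoidal column (denominator 4−1=3):
T_{1}^{(1)} = 3.2960728 + (3.2960728 − 4.7193933)/3 = 2.8216326
T_{2}^{(1)} = (4·2.8902851 − 3.2960728) / 3 = 2.7550225
T_{2}^{(2)} = 2.7550225 + (2.7550225 − 2.8216326)/15 = 2.7505818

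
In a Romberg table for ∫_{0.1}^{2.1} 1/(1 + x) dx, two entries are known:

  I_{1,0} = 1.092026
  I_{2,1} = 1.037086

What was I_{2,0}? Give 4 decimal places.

From I_{2,1} = (4·I_{2,0} − I_{1,0})/3, solve for I_{2,0}:
4·I_{2,0} = 3·1.037086 + 1.092026 = 4.203284
I_{2,0} = 1.050821

1.0508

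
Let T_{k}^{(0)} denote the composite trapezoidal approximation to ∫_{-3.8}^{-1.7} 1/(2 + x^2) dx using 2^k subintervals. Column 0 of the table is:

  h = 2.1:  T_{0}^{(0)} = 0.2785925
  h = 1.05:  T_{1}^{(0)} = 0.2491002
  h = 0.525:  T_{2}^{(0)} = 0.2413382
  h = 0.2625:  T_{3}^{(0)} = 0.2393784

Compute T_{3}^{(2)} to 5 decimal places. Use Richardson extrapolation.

0.23872

Richardson extrapolation on the trapezoidal column (denominator 4−1=3):
T_{2}^{(1)} = (4·0.2413382 − 0.2491002) / 3 = 0.2387509
T_{3}^{(1)} = 0.2393784 + (0.2393784 − 0.2413382)/3 = 0.2387251
T_{3}^{(2)} = (16·0.2387251 − 0.2387509) / 15 = 0.2387234
(Column j=1 coincides with Simpson's rule on the same nodes.)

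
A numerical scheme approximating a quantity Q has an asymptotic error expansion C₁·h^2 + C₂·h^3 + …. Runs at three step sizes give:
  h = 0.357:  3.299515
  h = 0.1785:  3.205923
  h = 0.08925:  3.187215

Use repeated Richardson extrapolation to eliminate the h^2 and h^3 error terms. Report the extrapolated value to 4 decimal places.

First eliminate the h^2 term (factor 2^2 = 4):
  B₁ = (4·3.205923 − 3.299515)/3 = 3.174726
  B₂ = (4·3.187215 − 3.205923)/3 = 3.180979
Then eliminate the h^3 term (factor 2^3 = 8):
  (8·3.180979 − 3.174726)/7 = 3.181872

3.1819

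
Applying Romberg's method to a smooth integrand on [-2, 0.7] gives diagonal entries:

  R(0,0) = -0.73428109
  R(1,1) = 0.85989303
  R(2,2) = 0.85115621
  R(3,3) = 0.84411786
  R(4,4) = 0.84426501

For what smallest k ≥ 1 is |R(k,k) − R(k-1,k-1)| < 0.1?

|R(1,1) − R(0,0)| = 1.59417412 ≥ 0.1
|R(2,2) − R(1,1)| = 0.00873682 < 0.1

k = 2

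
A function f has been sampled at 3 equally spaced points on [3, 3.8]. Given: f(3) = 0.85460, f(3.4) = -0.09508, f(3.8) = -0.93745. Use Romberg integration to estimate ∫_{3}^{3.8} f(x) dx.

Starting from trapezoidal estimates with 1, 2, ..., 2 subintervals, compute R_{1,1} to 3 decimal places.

-0.062

R_{0,0} (trapezoid, 1 panel, h=0.8000): -0.03314
R_{1,0} (trapezoid, 2 panels, h=0.4000): -0.05460
R_{1,1} = -0.05460 + (-0.05460 − (-0.03314))/3 = -0.06175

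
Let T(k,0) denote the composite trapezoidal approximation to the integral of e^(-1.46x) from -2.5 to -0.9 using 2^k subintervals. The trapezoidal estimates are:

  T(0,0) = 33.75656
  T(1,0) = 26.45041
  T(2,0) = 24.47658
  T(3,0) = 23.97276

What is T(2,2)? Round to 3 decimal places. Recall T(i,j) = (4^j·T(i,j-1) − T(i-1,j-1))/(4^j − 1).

23.806

Richardson extrapolation on the trapezoidal column (denominator 4−1=3):
T(1,1) = 26.45041 + (26.45041 − 33.75656)/3 = 24.01503
T(2,1) = 24.47658 + (24.47658 − 26.45041)/3 = 23.81864
T(2,2) = 23.81864 + (23.81864 − 24.01503)/15 = 23.80555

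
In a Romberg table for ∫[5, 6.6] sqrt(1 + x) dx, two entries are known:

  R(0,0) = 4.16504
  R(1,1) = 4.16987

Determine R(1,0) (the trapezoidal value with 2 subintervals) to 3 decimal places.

From R(1,1) = (4·R(1,0) − R(0,0))/3, solve for R(1,0):
4·R(1,0) = 3·4.16987 + 4.16504 = 16.67465
R(1,0) = 4.16866

4.169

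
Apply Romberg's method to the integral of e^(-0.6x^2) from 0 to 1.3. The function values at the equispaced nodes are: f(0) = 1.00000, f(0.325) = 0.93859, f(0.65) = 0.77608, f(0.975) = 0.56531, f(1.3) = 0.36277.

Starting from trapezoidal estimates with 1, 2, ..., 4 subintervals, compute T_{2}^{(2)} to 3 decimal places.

0.967

T_{0}^{(0)} (trapezoid, 1 panel, h=1.3000): 0.88580
T_{1}^{(0)} (trapezoid, 2 panels, h=0.6500): 0.94735
T_{2}^{(0)} (trapezoid, 4 panels, h=0.3250): 0.96244
T_{1}^{(1)} = 0.94735 + (0.94735 − 0.88580)/3 = 0.96787
T_{2}^{(1)} = 0.96244 + (0.96244 − 0.94735)/3 = 0.96747
T_{2}^{(2)} = 0.96747 + (0.96747 − 0.96787)/15 = 0.96744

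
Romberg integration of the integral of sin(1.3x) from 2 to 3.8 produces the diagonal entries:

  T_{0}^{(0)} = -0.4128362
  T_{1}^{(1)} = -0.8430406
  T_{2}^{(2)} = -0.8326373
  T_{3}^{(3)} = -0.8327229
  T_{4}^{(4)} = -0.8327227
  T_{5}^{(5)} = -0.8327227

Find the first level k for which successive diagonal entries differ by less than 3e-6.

k = 4

|T_{1}^{(1)} − T_{0}^{(0)}| = 0.4302044 ≥ 3e-6
|T_{2}^{(2)} − T_{1}^{(1)}| = 0.0104033 ≥ 3e-6
|T_{3}^{(3)} − T_{2}^{(2)}| = 0.0000856 ≥ 3e-6
|T_{4}^{(4)} − T_{3}^{(3)}| = 0.0000002 < 3e-6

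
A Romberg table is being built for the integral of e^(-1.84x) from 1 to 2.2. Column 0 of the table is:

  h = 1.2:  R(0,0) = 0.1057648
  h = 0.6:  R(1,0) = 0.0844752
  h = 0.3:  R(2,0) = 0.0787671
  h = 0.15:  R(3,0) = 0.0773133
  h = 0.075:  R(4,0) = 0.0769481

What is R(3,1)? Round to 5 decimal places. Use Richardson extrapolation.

0.07683

Richardson extrapolation on the trapezoidal column (denominator 4−1=3):
R(3,1) = 0.0773133 + (0.0773133 − 0.0787671)/3 = 0.0768287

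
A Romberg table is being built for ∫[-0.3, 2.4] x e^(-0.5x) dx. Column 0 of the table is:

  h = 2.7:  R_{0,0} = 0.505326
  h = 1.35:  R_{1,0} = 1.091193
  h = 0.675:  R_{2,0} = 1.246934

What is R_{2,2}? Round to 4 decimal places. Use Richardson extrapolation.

Richardson extrapolation on the trapezoidal column (denominator 4−1=3):
R_{1,1} = (4·1.091193 − 0.505326) / 3 = 1.286482
R_{2,1} = (4·1.246934 − 1.091193) / 3 = 1.298848
R_{2,2} = 1.298848 + (1.298848 − 1.286482)/15 = 1.299672

1.2997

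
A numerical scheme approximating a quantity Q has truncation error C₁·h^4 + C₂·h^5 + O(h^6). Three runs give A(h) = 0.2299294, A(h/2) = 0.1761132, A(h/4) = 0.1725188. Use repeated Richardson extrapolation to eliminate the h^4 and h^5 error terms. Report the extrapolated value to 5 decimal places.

First eliminate the h^4 term (factor 2^4 = 16):
  B₁ = (16·0.1761132 − 0.2299294)/15 = 0.1725255
  B₂ = (16·0.1725188 − 0.1761132)/15 = 0.1722792
Then eliminate the h^5 term (factor 2^5 = 32):
  (32·0.1722792 − 0.1725255)/31 = 0.1722713

0.17227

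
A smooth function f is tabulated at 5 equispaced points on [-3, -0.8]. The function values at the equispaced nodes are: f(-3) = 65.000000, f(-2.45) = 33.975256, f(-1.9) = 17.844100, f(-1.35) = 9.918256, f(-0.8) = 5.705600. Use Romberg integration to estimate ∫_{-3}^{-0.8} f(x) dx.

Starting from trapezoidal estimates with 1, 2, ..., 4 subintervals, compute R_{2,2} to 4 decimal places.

51.6673

R_{0,0} (trapezoid, 1 panel, h=2.2000): 77.776160
R_{1,0} (trapezoid, 2 panels, h=1.1000): 58.516590
R_{2,0} (trapezoid, 4 panels, h=0.5500): 53.399727
R_{1,1} = 58.516590 + (58.516590 − 77.776160)/3 = 52.096733
R_{2,1} = 53.399727 + (53.399727 − 58.516590)/3 = 51.694106
R_{2,2} = 51.694106 + (51.694106 − 52.096733)/15 = 51.667264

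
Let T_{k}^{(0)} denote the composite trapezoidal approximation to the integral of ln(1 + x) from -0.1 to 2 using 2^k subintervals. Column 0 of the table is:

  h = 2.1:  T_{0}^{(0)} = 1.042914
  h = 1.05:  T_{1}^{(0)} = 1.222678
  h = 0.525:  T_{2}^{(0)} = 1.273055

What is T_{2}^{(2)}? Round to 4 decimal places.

1.2903

T_{1}^{(1)} = 1.222678 + (1.222678 − 1.042914)/3 = 1.282599
T_{2}^{(1)} = (4·1.273055 − 1.222678) / 3 = 1.289847
T_{2}^{(2)} = 1.289847 + (1.289847 − 1.282599)/15 = 1.290330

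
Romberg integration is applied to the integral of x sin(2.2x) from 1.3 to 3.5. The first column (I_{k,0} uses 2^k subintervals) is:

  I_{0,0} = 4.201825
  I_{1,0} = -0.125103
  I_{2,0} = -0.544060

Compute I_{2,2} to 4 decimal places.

Richardson extrapolation on the trapezoidal column (denominator 4−1=3):
I_{1,1} = -0.125103 + (-0.125103 − 4.201825)/3 = -1.567412
I_{2,1} = -0.544060 + (-0.544060 − (-0.125103))/3 = -0.683712
I_{2,2} = -0.683712 + (-0.683712 − (-1.567412))/15 = -0.624799

-0.6248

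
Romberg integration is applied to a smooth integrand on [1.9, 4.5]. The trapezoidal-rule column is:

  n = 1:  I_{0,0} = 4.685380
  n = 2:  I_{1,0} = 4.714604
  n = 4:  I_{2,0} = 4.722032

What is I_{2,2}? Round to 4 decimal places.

I_{1,1} = 4.714604 + (4.714604 − 4.685380)/3 = 4.724345
I_{2,1} = (4·4.722032 − 4.714604) / 3 = 4.724508
I_{2,2} = (16·4.724508 − 4.724345) / 15 = 4.724519
(Column j=1 coincides with Simpson's rule on the same nodes.)

4.7245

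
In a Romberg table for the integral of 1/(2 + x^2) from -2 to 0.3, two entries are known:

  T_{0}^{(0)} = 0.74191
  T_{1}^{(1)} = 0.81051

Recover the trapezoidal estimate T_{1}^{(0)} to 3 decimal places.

0.793

From T_{1}^{(1)} = (4·T_{1}^{(0)} − T_{0}^{(0)})/3, solve for T_{1}^{(0)}:
4·T_{1}^{(0)} = 3·0.81051 + 0.74191 = 3.17344
T_{1}^{(0)} = 0.79336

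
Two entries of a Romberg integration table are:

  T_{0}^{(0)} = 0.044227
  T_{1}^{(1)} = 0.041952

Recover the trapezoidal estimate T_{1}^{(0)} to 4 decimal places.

From T_{1}^{(1)} = (4·T_{1}^{(0)} − T_{0}^{(0)})/3, solve for T_{1}^{(0)}:
4·T_{1}^{(0)} = 3·0.041952 + 0.044227 = 0.170083
T_{1}^{(0)} = 0.042521

0.0425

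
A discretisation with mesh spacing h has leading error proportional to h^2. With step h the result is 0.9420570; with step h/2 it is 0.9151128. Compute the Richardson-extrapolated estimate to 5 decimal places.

The leading error scales as h^2; refining by a factor of 2 reduces it by 2^2 = 4.
Extrapolated value = (4·A(h/2) − A(h)) / (4 − 1)
= (4·0.9151128 − 0.9420570) / 3
= 2.7183942 / 3 = 0.9061314

0.90613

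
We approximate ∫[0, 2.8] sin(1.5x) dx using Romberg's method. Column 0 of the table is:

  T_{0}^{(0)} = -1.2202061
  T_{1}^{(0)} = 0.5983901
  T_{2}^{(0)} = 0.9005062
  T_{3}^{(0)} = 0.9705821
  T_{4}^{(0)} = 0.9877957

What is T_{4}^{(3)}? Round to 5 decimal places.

Richardson extrapolation on the trapezoidal column (denominator 4−1=3):
T_{2}^{(1)} = 0.9005062 + (0.9005062 − 0.5983901)/3 = 1.0012116
T_{3}^{(1)} = (4·0.9705821 − 0.9005062) / 3 = 0.9939407
T_{4}^{(1)} = 0.9877957 + (0.9877957 − 0.9705821)/3 = 0.9935336
T_{3}^{(2)} = 0.9939407 + (0.9939407 − 1.0012116)/15 = 0.9934560
T_{4}^{(2)} = (16·0.9935336 − 0.9939407) / 15 = 0.9935065
T_{4}^{(3)} = (64·0.9935065 − 0.9934560) / 63 = 0.9935073

0.99351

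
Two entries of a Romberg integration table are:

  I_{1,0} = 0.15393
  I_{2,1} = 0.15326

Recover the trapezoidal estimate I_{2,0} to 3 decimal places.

0.153

From I_{2,1} = (4·I_{2,0} − I_{1,0})/3, solve for I_{2,0}:
4·I_{2,0} = 3·0.15326 + 0.15393 = 0.61371
I_{2,0} = 0.15343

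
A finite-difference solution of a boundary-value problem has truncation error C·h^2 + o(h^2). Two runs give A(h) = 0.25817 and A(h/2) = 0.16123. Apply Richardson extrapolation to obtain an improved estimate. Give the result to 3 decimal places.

The leading error scales as h^2; refining by a factor of 2 reduces it by 2^2 = 4.
Extrapolated value = (4·A(h/2) − A(h)) / (4 − 1)
= (4·0.16123 − 0.25817) / 3
= 0.38675 / 3 = 0.12892

0.129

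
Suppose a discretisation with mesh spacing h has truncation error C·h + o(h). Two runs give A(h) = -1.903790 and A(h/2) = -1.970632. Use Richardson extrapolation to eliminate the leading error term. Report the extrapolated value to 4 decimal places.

-2.0375

Extrapolated value = (2·A(h/2) − A(h)) / (2 − 1)
= (2·(-1.970632) − (-1.903790)) / 1
= -2.037474 / 1 = -2.037474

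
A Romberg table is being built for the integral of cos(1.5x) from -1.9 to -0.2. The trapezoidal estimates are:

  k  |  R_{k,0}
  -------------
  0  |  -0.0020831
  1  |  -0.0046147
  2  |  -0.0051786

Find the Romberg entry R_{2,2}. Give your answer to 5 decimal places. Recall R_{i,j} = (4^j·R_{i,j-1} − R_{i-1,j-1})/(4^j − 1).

Richardson extrapolation on the trapezoidal column (denominator 4−1=3):
R_{1,1} = (4·(-0.0046147) − (-0.0020831)) / 3 = -0.0054586
R_{2,1} = -0.0051786 + (-0.0051786 − (-0.0046147))/3 = -0.0053666
R_{2,2} = -0.0053666 + (-0.0053666 − (-0.0054586))/15 = -0.0053605

-0.00536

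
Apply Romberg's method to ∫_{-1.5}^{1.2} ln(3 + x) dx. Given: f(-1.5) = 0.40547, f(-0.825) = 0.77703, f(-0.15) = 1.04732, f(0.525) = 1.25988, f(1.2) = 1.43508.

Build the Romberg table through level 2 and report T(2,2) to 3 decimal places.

T(0,0) (trapezoid, 1 panel, h=2.7000): 2.48474
T(1,0) (trapezoid, 2 panels, h=1.3500): 2.65625
T(2,0) (trapezoid, 4 panels, h=0.6750): 2.70304
T(1,1) = 2.65625 + (2.65625 − 2.48474)/3 = 2.71342
T(2,1) = 2.70304 + (2.70304 − 2.65625)/3 = 2.71864
T(2,2) = 2.71864 + (2.71864 − 2.71342)/15 = 2.71899

2.719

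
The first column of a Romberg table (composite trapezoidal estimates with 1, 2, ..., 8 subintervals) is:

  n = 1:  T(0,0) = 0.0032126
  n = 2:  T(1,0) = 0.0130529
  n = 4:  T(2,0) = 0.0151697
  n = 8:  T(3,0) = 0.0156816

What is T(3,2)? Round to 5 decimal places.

0.01585

Richardson extrapolation on the trapezoidal column (denominator 4−1=3):
T(2,1) = 0.0151697 + (0.0151697 − 0.0130529)/3 = 0.0158753
T(3,1) = (4·0.0156816 − 0.0151697) / 3 = 0.0158522
T(3,2) = 0.0158522 + (0.0158522 − 0.0158753)/15 = 0.0158507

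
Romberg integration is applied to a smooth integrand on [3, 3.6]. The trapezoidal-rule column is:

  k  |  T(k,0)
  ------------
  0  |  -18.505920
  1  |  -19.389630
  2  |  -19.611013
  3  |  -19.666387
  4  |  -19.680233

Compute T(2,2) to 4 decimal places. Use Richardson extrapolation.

Richardson extrapolation on the trapezoidal column (denominator 4−1=3):
T(1,1) = (4·(-19.389630) − (-18.505920)) / 3 = -19.684200
T(2,1) = -19.611013 + (-19.611013 − (-19.389630))/3 = -19.684807
T(2,2) = -19.684807 + (-19.684807 − (-19.684200))/15 = -19.684847

-19.6848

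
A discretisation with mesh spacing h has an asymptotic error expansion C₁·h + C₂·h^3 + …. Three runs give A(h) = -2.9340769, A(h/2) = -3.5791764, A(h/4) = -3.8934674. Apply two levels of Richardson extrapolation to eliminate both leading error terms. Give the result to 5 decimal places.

-4.20540

First eliminate the h term (factor 2^1 = 2):
  B₁ = (2·(-3.5791764) − (-2.9340769))/1 = -4.2242759
  B₂ = (2·(-3.8934674) − (-3.5791764))/1 = -4.2077584
Then eliminate the h^3 term (factor 2^3 = 8):
  (8·(-4.2077584) − (-4.2242759))/7 = -4.2053988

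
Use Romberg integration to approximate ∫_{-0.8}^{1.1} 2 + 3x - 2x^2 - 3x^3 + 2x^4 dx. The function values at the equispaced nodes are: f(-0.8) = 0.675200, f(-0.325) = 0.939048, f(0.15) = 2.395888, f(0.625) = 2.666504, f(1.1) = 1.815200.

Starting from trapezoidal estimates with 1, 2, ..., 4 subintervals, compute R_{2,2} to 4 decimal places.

3.4107

R_{0,0} (trapezoid, 1 panel, h=1.9000): 2.365880
R_{1,0} (trapezoid, 2 panels, h=0.9500): 3.459034
R_{2,0} (trapezoid, 4 panels, h=0.4750): 3.442154
R_{1,1} = 3.459034 + (3.459034 − 2.365880)/3 = 3.823419
R_{2,1} = 3.442154 + (3.442154 − 3.459034)/3 = 3.436527
R_{2,2} = 3.436527 + (3.436527 − 3.823419)/15 = 3.410734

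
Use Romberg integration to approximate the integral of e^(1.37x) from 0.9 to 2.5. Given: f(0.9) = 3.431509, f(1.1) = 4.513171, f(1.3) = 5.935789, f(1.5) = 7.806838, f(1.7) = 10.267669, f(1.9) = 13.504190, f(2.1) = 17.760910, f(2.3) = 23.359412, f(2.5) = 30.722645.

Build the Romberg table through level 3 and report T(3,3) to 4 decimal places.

19.9205

T(0,0) (trapezoid, 1 panel, h=1.6000): 27.323323
T(1,0) (trapezoid, 2 panels, h=0.8000): 21.875797
T(2,0) (trapezoid, 4 panels, h=0.4000): 20.416578
T(3,0) (trapezoid, 8 panels, h=0.2000): 20.045011
T(1,1) = 21.875797 + (21.875797 − 27.323323)/3 = 20.059955
T(2,1) = 20.416578 + (20.416578 − 21.875797)/3 = 19.930172
T(3,1) = 20.045011 + (20.045011 − 20.416578)/3 = 19.921155
T(2,2) = 19.930172 + (19.930172 − 20.059955)/15 = 19.921520
T(3,2) = 19.921155 + (19.921155 − 19.930172)/15 = 19.920554
T(3,3) = 19.920554 + (19.920554 − 19.921520)/63 = 19.920539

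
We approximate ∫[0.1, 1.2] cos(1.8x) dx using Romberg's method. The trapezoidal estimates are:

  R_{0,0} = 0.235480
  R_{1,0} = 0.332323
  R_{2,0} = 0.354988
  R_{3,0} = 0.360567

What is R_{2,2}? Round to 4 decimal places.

0.3624

R_{1,1} = (4·0.332323 − 0.235480) / 3 = 0.364604
R_{2,1} = 0.354988 + (0.354988 − 0.332323)/3 = 0.362543
R_{2,2} = 0.362543 + (0.362543 − 0.364604)/15 = 0.362406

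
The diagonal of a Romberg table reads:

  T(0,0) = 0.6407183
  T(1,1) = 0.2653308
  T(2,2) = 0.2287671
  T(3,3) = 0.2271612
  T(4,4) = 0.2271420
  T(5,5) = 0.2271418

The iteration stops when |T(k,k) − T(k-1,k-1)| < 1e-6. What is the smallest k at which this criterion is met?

|T(1,1) − T(0,0)| = 0.3753875 ≥ 1e-6
|T(2,2) − T(1,1)| = 0.0365637 ≥ 1e-6
|T(3,3) − T(2,2)| = 0.0016059 ≥ 1e-6
|T(4,4) − T(3,3)| = 0.0000192 ≥ 1e-6
|T(5,5) − T(4,4)| = 0.0000002 < 1e-6

k = 5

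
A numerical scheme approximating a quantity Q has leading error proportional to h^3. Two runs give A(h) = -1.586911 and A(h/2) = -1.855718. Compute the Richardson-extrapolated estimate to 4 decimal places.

The leading error scales as h^3; refining by a factor of 2 reduces it by 2^3 = 8.
Extrapolated value = (8·A(h/2) − A(h)) / (8 − 1)
= (8·(-1.855718) − (-1.586911)) / 7
= -13.258833 / 7 = -1.894119

-1.8941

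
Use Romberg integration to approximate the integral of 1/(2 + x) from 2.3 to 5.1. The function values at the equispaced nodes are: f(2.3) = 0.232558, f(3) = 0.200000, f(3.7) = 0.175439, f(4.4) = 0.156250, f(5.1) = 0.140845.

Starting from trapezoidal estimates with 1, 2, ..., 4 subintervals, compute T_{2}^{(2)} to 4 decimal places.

T_{0}^{(0)} (trapezoid, 1 panel, h=2.8000): 0.522764
T_{1}^{(0)} (trapezoid, 2 panels, h=1.4000): 0.506997
T_{2}^{(0)} (trapezoid, 4 panels, h=0.7000): 0.502873
T_{1}^{(1)} = 0.506997 + (0.506997 − 0.522764)/3 = 0.501741
T_{2}^{(1)} = 0.502873 + (0.502873 − 0.506997)/3 = 0.501498
T_{2}^{(2)} = 0.501498 + (0.501498 − 0.501741)/15 = 0.501482

0.5015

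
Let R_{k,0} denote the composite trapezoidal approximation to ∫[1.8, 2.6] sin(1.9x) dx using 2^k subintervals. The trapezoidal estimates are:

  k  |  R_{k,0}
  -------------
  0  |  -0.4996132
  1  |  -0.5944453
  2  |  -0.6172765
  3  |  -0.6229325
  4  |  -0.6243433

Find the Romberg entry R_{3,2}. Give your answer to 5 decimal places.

Richardson extrapolation on the trapezoidal column (denominator 4−1=3):
R_{2,1} = -0.6172765 + (-0.6172765 − (-0.5944453))/3 = -0.6248869
R_{3,1} = -0.6229325 + (-0.6229325 − (-0.6172765))/3 = -0.6248178
R_{3,2} = -0.6248178 + (-0.6248178 − (-0.6248869))/15 = -0.6248132

-0.62481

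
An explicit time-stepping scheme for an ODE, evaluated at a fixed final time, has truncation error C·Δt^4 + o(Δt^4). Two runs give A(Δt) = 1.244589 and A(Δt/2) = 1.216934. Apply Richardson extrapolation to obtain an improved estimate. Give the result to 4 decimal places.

1.2151

The leading error scales as Δt^4; refining by a factor of 2 reduces it by 2^4 = 16.
Extrapolated value = (16·A(Δt/2) − A(Δt)) / (16 − 1)
= (16·1.216934 − 1.244589) / 15
= 18.226355 / 15 = 1.215090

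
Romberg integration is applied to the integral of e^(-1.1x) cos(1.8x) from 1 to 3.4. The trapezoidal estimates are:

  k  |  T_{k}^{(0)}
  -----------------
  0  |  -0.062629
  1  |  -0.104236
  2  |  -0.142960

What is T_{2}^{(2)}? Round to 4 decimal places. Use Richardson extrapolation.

Richardson extrapolation on the trapezoidal column (denominator 4−1=3):
T_{1}^{(1)} = -0.104236 + (-0.104236 − (-0.062629))/3 = -0.118105
T_{2}^{(1)} = (4·(-0.142960) − (-0.104236)) / 3 = -0.155868
T_{2}^{(2)} = (16·(-0.155868) − (-0.118105)) / 15 = -0.158386

-0.1584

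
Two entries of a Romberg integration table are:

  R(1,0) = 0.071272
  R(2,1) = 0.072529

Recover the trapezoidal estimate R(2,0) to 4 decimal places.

0.0722

From R(2,1) = (4·R(2,0) − R(1,0))/3, solve for R(2,0):
4·R(2,0) = 3·0.072529 + 0.071272 = 0.288859
R(2,0) = 0.072215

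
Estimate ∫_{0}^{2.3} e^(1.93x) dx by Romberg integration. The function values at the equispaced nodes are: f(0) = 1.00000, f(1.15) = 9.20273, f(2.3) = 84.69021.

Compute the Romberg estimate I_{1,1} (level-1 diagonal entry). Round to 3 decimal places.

I_{0,0} (trapezoid, 1 panel, h=2.3000): 98.54374
I_{1,0} (trapezoid, 2 panels, h=1.1500): 59.85501
I_{1,1} = 59.85501 + (59.85501 − 98.54374)/3 = 46.95877

46.959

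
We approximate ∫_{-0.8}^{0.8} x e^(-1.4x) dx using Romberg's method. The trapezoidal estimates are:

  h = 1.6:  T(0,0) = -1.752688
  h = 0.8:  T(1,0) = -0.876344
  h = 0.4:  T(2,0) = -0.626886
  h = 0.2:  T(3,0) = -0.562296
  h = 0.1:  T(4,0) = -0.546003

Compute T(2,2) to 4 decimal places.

T(1,1) = (4·(-0.876344) − (-1.752688)) / 3 = -0.584229
T(2,1) = -0.626886 + (-0.626886 − (-0.876344))/3 = -0.543733
T(2,2) = -0.543733 + (-0.543733 − (-0.584229))/15 = -0.541033
(Column j=1 coincides with Simpson's rule on the same nodes.)

-0.5410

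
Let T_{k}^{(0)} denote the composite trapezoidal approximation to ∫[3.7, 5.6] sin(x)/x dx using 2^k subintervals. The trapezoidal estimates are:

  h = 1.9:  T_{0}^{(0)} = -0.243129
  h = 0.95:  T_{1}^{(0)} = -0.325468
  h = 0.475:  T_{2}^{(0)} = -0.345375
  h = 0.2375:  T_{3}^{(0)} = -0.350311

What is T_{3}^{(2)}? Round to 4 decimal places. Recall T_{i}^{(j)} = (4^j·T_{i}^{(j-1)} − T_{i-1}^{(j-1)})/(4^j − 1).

Richardson extrapolation on the trapezoidal column (denominator 4−1=3):
T_{2}^{(1)} = -0.345375 + (-0.345375 − (-0.325468))/3 = -0.352011
T_{3}^{(1)} = -0.350311 + (-0.350311 − (-0.345375))/3 = -0.351956
T_{3}^{(2)} = -0.351956 + (-0.351956 − (-0.352011))/15 = -0.351952

-0.3520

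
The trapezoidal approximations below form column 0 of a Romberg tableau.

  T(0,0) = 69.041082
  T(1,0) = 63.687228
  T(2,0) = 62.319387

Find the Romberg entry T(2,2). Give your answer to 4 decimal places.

61.8608

Richardson extrapolation on the trapezoidal column (denominator 4−1=3):
T(1,1) = 63.687228 + (63.687228 − 69.041082)/3 = 61.902610
T(2,1) = 62.319387 + (62.319387 − 63.687228)/3 = 61.863440
T(2,2) = (16·61.863440 − 61.902610) / 15 = 61.860829
(Column j=1 coincides with Simpson's rule on the same nodes.)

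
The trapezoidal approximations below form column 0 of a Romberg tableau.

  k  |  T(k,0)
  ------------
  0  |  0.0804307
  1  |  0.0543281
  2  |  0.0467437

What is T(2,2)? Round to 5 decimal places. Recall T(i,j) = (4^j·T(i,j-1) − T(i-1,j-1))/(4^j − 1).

0.04412

T(1,1) = 0.0543281 + (0.0543281 − 0.0804307)/3 = 0.0456272
T(2,1) = (4·0.0467437 − 0.0543281) / 3 = 0.0442156
T(2,2) = 0.0442156 + (0.0442156 − 0.0456272)/15 = 0.0441215
(Column j=1 coincides with Simpson's rule on the same nodes.)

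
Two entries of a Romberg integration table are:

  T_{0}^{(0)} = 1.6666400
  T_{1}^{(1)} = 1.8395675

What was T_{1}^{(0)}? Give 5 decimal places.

1.79634

From T_{1}^{(1)} = (4·T_{1}^{(0)} − T_{0}^{(0)})/3, solve for T_{1}^{(0)}:
4·T_{1}^{(0)} = 3·1.8395675 + 1.6666400 = 7.1853425
T_{1}^{(0)} = 1.7963356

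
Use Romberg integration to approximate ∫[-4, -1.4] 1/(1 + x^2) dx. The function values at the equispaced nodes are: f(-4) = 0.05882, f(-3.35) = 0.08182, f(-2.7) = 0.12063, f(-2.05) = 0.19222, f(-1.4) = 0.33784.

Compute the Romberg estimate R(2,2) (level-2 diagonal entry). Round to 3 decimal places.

R(0,0) (trapezoid, 1 panel, h=2.6000): 0.51566
R(1,0) (trapezoid, 2 panels, h=1.3000): 0.41465
R(2,0) (trapezoid, 4 panels, h=0.6500): 0.38545
R(1,1) = 0.41465 + (0.41465 − 0.51566)/3 = 0.38098
R(2,1) = 0.38545 + (0.38545 − 0.41465)/3 = 0.37572
R(2,2) = 0.37572 + (0.37572 − 0.38098)/15 = 0.37537

0.375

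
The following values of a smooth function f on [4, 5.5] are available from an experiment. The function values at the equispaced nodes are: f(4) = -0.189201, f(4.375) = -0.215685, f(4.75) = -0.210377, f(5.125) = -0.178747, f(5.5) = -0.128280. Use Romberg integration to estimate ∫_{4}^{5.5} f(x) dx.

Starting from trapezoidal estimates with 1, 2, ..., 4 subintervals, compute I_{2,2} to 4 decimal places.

I_{0,0} (trapezoid, 1 panel, h=1.5000): -0.238111
I_{1,0} (trapezoid, 2 panels, h=0.7500): -0.276838
I_{2,0} (trapezoid, 4 panels, h=0.3750): -0.286331
I_{1,1} = -0.276838 + (-0.276838 − (-0.238111))/3 = -0.289747
I_{2,1} = -0.286331 + (-0.286331 − (-0.276838))/3 = -0.289495
I_{2,2} = -0.289495 + (-0.289495 − (-0.289747))/15 = -0.289478

-0.2895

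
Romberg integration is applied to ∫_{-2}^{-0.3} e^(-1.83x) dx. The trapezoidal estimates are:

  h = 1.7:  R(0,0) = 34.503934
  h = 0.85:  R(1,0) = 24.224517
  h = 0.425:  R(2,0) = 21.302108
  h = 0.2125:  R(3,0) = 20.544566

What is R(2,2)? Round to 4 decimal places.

20.2966

R(1,1) = (4·24.224517 − 34.503934) / 3 = 20.798045
R(2,1) = (4·21.302108 − 24.224517) / 3 = 20.327972
R(2,2) = 20.327972 + (20.327972 − 20.798045)/15 = 20.296634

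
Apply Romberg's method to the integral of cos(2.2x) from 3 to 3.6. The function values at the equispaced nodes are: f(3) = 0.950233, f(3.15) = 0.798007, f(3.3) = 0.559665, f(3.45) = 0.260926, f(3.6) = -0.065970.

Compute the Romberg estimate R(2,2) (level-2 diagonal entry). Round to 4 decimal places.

0.3119

R(0,0) (trapezoid, 1 panel, h=0.6000): 0.265279
R(1,0) (trapezoid, 2 panels, h=0.3000): 0.300539
R(2,0) (trapezoid, 4 panels, h=0.1500): 0.309109
R(1,1) = 0.300539 + (0.300539 − 0.265279)/3 = 0.312292
R(2,1) = 0.309109 + (0.309109 − 0.300539)/3 = 0.311966
R(2,2) = 0.311966 + (0.311966 − 0.312292)/15 = 0.311944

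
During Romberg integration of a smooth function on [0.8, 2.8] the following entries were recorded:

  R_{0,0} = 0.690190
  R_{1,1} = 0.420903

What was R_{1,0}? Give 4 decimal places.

From R_{1,1} = (4·R_{1,0} − R_{0,0})/3, solve for R_{1,0}:
4·R_{1,0} = 3·0.420903 + 0.690190 = 1.952899
R_{1,0} = 0.488225

0.4882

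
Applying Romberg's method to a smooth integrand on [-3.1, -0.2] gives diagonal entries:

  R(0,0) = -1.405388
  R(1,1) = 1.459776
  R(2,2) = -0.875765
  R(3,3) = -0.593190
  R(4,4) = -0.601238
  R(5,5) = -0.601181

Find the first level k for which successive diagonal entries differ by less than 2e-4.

|R(1,1) − R(0,0)| = 2.865164 ≥ 2e-4
|R(2,2) − R(1,1)| = 2.335541 ≥ 2e-4
|R(3,3) − R(2,2)| = 0.282575 ≥ 2e-4
|R(4,4) − R(3,3)| = 0.008048 ≥ 2e-4
|R(5,5) − R(4,4)| = 0.000057 < 2e-4

k = 5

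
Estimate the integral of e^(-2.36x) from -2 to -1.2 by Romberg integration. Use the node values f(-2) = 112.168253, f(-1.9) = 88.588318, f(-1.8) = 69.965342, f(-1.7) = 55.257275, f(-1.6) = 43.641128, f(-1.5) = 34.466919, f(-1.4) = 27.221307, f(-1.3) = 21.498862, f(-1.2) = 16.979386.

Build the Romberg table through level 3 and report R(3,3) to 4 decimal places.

40.3343

R(0,0) (trapezoid, 1 panel, h=0.8000): 51.659056
R(1,0) (trapezoid, 2 panels, h=0.4000): 43.285979
R(2,0) (trapezoid, 4 panels, h=0.2000): 41.080319
R(3,0) (trapezoid, 8 panels, h=0.1000): 40.521297
R(1,1) = 43.285979 + (43.285979 − 51.659056)/3 = 40.494953
R(2,1) = 41.080319 + (41.080319 − 43.285979)/3 = 40.345099
R(3,1) = 40.521297 + (40.521297 − 41.080319)/3 = 40.334956
R(2,2) = 40.345099 + (40.345099 − 40.494953)/15 = 40.335109
R(3,2) = 40.334956 + (40.334956 − 40.345099)/15 = 40.334280
R(3,3) = 40.334280 + (40.334280 − 40.335109)/63 = 40.334267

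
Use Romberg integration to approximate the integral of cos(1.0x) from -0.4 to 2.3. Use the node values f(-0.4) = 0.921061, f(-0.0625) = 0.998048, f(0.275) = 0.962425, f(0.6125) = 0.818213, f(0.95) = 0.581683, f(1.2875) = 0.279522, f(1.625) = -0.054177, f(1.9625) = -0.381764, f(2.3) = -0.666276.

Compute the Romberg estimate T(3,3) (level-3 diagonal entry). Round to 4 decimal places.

1.1351

T(0,0) (trapezoid, 1 panel, h=2.7000): 0.343960
T(1,0) (trapezoid, 2 panels, h=1.3500): 0.957252
T(2,0) (trapezoid, 4 panels, h=0.6750): 1.091693
T(3,0) (trapezoid, 8 panels, h=0.3375): 1.124328
T(1,1) = 0.957252 + (0.957252 − 0.343960)/3 = 1.161683
T(2,1) = 1.091693 + (1.091693 − 0.957252)/3 = 1.136507
T(3,1) = 1.124328 + (1.124328 − 1.091693)/3 = 1.135206
T(2,2) = 1.136507 + (1.136507 − 1.161683)/15 = 1.134829
T(3,2) = 1.135206 + (1.135206 − 1.136507)/15 = 1.135119
T(3,3) = 1.135119 + (1.135119 − 1.134829)/63 = 1.135124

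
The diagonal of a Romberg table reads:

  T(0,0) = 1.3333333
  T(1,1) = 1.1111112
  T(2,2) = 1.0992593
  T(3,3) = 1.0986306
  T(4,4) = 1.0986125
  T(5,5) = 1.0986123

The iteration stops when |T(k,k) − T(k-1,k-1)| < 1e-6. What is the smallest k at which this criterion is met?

|T(1,1) − T(0,0)| = 0.2222221 ≥ 1e-6
|T(2,2) − T(1,1)| = 0.0118519 ≥ 1e-6
|T(3,3) − T(2,2)| = 0.0006287 ≥ 1e-6
|T(4,4) − T(3,3)| = 0.0000181 ≥ 1e-6
|T(5,5) − T(4,4)| = 0.0000002 < 1e-6

k = 5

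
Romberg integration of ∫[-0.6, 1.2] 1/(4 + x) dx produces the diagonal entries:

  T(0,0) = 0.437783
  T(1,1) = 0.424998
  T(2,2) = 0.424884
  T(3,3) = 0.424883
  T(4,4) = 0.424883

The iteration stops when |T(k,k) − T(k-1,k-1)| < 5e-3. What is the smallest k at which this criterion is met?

|T(1,1) − T(0,0)| = 0.012785 ≥ 5e-3
|T(2,2) − T(1,1)| = 0.000114 < 5e-3

k = 2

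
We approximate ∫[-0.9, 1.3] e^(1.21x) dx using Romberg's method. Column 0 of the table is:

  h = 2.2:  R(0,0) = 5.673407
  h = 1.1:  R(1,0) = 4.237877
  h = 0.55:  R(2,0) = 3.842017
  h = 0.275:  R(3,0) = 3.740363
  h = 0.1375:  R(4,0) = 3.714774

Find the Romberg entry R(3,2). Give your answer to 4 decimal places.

3.7062

Richardson extrapolation on the trapezoidal column (denominator 4−1=3):
R(2,1) = (4·3.842017 − 4.237877) / 3 = 3.710064
R(3,1) = 3.740363 + (3.740363 − 3.842017)/3 = 3.706478
R(3,2) = (16·3.706478 − 3.710064) / 15 = 3.706239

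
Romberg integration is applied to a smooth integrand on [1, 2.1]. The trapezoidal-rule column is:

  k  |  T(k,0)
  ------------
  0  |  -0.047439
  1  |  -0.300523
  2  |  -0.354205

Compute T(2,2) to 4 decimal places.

-0.3712

T(1,1) = -0.300523 + (-0.300523 − (-0.047439))/3 = -0.384884
T(2,1) = (4·(-0.354205) − (-0.300523)) / 3 = -0.372099
T(2,2) = -0.372099 + (-0.372099 − (-0.384884))/15 = -0.371247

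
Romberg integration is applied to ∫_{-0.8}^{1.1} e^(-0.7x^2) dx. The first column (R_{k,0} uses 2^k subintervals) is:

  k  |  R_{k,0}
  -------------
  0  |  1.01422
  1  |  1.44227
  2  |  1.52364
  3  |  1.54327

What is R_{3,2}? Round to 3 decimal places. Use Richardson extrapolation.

1.550

Richardson extrapolation on the trapezoidal column (denominator 4−1=3):
R_{2,1} = 1.52364 + (1.52364 − 1.44227)/3 = 1.55076
R_{3,1} = 1.54327 + (1.54327 − 1.52364)/3 = 1.54981
R_{3,2} = (16·1.54981 − 1.55076) / 15 = 1.54975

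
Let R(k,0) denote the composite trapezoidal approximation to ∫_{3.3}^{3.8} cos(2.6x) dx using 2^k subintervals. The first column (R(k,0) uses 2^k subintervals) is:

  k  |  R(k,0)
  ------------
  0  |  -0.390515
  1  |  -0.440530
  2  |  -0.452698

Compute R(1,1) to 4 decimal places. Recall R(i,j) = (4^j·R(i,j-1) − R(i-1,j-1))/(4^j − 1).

Richardson extrapolation on the trapezoidal column (denominator 4−1=3):
R(1,1) = -0.440530 + (-0.440530 − (-0.390515))/3 = -0.457202

-0.4572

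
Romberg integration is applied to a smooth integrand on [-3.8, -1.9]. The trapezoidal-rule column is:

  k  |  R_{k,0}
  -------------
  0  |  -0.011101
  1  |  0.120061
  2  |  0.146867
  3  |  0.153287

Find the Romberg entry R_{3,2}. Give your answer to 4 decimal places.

Richardson extrapolation on the trapezoidal column (denominator 4−1=3):
R_{2,1} = (4·0.146867 − 0.120061) / 3 = 0.155802
R_{3,1} = 0.153287 + (0.153287 − 0.146867)/3 = 0.155427
R_{3,2} = (16·0.155427 − 0.155802) / 15 = 0.155402

0.1554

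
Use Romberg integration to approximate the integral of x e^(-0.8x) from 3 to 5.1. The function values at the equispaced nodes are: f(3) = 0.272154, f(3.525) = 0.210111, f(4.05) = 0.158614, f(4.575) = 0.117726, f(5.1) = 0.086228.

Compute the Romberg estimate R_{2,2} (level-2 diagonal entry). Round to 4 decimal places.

R_{0,0} (trapezoid, 1 panel, h=2.1000): 0.376301
R_{1,0} (trapezoid, 2 panels, h=1.0500): 0.354695
R_{2,0} (trapezoid, 4 panels, h=0.5250): 0.349462
R_{1,1} = 0.354695 + (0.354695 − 0.376301)/3 = 0.347493
R_{2,1} = 0.349462 + (0.349462 − 0.354695)/3 = 0.347718
R_{2,2} = 0.347718 + (0.347718 − 0.347493)/15 = 0.347733

0.3477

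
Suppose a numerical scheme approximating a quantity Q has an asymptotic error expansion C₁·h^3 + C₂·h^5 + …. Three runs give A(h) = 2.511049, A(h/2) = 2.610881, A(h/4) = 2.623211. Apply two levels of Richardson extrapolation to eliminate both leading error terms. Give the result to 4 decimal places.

First eliminate the h^3 term (factor 2^3 = 8):
  B₁ = (8·2.610881 − 2.511049)/7 = 2.625143
  B₂ = (8·2.623211 − 2.610881)/7 = 2.624972
Then eliminate the h^5 term (factor 2^5 = 32):
  (32·2.624972 − 2.625143)/31 = 2.624966

2.6250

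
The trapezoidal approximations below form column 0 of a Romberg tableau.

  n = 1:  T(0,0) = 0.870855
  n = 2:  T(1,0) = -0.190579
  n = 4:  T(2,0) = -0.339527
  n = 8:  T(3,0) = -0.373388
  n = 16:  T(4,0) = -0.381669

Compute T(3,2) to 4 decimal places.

Richardson extrapolation on the trapezoidal column (denominator 4−1=3):
T(2,1) = -0.339527 + (-0.339527 − (-0.190579))/3 = -0.389176
T(3,1) = (4·(-0.373388) − (-0.339527)) / 3 = -0.384675
T(3,2) = -0.384675 + (-0.384675 − (-0.389176))/15 = -0.384375

-0.3844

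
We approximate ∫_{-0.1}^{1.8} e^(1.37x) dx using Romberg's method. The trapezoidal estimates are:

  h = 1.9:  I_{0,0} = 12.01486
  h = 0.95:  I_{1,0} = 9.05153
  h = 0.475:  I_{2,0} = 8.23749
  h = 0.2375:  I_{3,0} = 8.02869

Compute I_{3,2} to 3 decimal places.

Richardson extrapolation on the trapezoidal column (denominator 4−1=3):
I_{2,1} = 8.23749 + (8.23749 − 9.05153)/3 = 7.96614
I_{3,1} = 8.02869 + (8.02869 − 8.23749)/3 = 7.95909
I_{3,2} = 7.95909 + (7.95909 − 7.96614)/15 = 7.95862

7.959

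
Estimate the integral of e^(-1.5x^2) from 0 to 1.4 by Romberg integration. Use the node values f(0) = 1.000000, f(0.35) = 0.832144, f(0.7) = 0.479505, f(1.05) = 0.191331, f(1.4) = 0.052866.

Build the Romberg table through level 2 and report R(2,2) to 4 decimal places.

0.7136

R(0,0) (trapezoid, 1 panel, h=1.4000): 0.737006
R(1,0) (trapezoid, 2 panels, h=0.7000): 0.704157
R(2,0) (trapezoid, 4 panels, h=0.3500): 0.710295
R(1,1) = 0.704157 + (0.704157 − 0.737006)/3 = 0.693207
R(2,1) = 0.710295 + (0.710295 − 0.704157)/3 = 0.712341
R(2,2) = 0.712341 + (0.712341 − 0.693207)/15 = 0.713617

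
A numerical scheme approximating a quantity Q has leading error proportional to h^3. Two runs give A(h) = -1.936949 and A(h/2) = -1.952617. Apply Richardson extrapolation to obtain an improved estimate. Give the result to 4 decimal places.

-1.9549

The leading error scales as h^3; refining by a factor of 2 reduces it by 2^3 = 8.
Extrapolated value = (8·A(h/2) − A(h)) / (8 − 1)
= (8·(-1.952617) − (-1.936949)) / 7
= -13.683987 / 7 = -1.954855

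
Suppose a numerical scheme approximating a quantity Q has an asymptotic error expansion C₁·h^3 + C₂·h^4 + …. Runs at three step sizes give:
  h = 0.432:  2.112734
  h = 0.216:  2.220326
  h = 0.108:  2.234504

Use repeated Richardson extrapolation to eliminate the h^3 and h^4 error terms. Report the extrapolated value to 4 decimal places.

First eliminate the h^3 term (factor 2^3 = 8):
  B₁ = (8·2.220326 − 2.112734)/7 = 2.235696
  B₂ = (8·2.234504 − 2.220326)/7 = 2.236529
Then eliminate the h^4 term (factor 2^4 = 16):
  (16·2.236529 − 2.235696)/15 = 2.236585

2.2366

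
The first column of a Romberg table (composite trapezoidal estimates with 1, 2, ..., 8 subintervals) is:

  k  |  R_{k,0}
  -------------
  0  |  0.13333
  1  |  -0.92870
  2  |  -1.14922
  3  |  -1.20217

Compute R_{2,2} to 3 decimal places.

Richardson extrapolation on the trapezoidal column (denominator 4−1=3):
R_{1,1} = (4·(-0.92870) − 0.13333) / 3 = -1.28271
R_{2,1} = -1.14922 + (-1.14922 − (-0.92870))/3 = -1.22273
R_{2,2} = (16·(-1.22273) − (-1.28271)) / 15 = -1.21873

-1.219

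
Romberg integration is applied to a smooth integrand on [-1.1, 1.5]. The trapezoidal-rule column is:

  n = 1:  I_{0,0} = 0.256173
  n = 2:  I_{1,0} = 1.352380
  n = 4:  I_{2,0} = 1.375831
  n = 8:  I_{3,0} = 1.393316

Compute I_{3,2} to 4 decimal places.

Richardson extrapolation on the trapezoidal column (denominator 4−1=3):
I_{2,1} = 1.375831 + (1.375831 − 1.352380)/3 = 1.383648
I_{3,1} = (4·1.393316 − 1.375831) / 3 = 1.399144
I_{3,2} = (16·1.399144 − 1.383648) / 15 = 1.400177

1.4002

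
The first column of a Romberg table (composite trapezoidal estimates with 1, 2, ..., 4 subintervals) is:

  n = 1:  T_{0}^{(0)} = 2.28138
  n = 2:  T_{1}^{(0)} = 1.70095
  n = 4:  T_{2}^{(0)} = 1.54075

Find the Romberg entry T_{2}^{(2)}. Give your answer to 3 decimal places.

1.486

Richardson extrapolation on the trapezoidal column (denominator 4−1=3):
T_{1}^{(1)} = 1.70095 + (1.70095 − 2.28138)/3 = 1.50747
T_{2}^{(1)} = 1.54075 + (1.54075 − 1.70095)/3 = 1.48735
T_{2}^{(2)} = (16·1.48735 − 1.50747) / 15 = 1.48601
(Column j=1 coincides with Simpson's rule on the same nodes.)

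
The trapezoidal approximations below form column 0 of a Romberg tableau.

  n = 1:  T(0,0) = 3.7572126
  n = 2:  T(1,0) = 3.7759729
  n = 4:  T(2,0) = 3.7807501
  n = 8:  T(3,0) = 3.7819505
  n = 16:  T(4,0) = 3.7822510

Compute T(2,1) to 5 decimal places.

Richardson extrapolation on the trapezoidal column (denominator 4−1=3):
T(2,1) = 3.7807501 + (3.7807501 − 3.7759729)/3 = 3.7823425

3.78234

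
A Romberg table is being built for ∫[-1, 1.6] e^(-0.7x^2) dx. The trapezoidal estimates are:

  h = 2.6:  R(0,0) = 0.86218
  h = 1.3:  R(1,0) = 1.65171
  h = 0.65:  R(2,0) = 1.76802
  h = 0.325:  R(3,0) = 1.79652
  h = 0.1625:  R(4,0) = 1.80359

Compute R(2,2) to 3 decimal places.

1.800

R(1,1) = 1.65171 + (1.65171 − 0.86218)/3 = 1.91489
R(2,1) = 1.76802 + (1.76802 − 1.65171)/3 = 1.80679
R(2,2) = 1.80679 + (1.80679 − 1.91489)/15 = 1.79958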